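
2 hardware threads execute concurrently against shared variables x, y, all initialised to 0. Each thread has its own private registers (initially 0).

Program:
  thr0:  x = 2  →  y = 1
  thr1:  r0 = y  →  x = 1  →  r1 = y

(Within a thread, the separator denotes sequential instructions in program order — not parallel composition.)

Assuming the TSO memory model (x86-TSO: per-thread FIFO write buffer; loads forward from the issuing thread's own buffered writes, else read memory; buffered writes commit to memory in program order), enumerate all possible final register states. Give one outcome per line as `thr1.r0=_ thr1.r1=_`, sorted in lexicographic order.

outcome vector order: (thr1.r0,thr1.r1)
|TSO outcomes| = 3

thr1.r0=0 thr1.r1=0
thr1.r0=0 thr1.r1=1
thr1.r0=1 thr1.r1=1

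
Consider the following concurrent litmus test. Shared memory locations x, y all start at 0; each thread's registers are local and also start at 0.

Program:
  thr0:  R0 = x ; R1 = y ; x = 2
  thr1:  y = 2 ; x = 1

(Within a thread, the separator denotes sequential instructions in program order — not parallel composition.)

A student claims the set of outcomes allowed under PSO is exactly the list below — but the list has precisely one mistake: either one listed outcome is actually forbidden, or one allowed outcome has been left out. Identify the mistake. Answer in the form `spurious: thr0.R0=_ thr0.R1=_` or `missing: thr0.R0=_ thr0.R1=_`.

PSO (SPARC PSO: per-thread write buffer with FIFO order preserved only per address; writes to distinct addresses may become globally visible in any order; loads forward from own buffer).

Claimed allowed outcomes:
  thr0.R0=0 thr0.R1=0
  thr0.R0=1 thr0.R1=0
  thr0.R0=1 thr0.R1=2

outcome vector order: (thr0.R0,thr0.R1)
PSO (4): (0,0) (0,2) (1,0) (1,2)
PSO∖claimed = {(0,2)}

missing: thr0.R0=0 thr0.R1=2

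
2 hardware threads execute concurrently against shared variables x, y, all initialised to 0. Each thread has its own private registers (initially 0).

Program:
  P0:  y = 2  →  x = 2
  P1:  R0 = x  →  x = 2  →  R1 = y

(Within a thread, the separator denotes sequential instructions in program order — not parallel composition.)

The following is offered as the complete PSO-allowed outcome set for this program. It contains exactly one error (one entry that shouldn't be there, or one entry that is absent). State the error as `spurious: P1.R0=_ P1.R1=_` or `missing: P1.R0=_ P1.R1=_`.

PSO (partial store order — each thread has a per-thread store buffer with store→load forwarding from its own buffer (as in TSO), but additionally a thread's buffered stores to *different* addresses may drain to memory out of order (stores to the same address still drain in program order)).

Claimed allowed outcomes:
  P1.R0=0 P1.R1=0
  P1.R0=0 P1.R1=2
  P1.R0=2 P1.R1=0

outcome vector order: (P1.R0,P1.R1)
PSO: 4 outcomes — {0/0, 0/2, 2/0, 2/2}
PSO∖claimed = {2/2}

missing: P1.R0=2 P1.R1=2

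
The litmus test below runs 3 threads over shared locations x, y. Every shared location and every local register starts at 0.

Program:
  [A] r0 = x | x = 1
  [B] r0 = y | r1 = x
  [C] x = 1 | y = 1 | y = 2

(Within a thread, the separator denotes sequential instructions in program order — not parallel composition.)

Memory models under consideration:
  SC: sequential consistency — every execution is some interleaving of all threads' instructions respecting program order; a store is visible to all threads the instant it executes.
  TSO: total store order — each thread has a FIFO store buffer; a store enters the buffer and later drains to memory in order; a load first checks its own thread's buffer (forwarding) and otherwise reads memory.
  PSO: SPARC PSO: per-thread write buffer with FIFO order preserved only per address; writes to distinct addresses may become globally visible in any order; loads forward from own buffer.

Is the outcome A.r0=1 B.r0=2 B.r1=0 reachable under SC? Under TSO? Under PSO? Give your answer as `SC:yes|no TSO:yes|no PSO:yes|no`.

SC:no TSO:no PSO:yes

outcome vector order: (A.r0,B.r0,B.r1)
[SC] allowed = {<0 0 0> <0 0 1> <0 1 1> <0 2 1> <1 0 0> <1 0 1> <1 1 1> <1 2 1>}
[TSO] allowed = {<0 0 0> <0 0 1> <0 1 1> <0 2 1> <1 0 0> <1 0 1> <1 1 1> <1 2 1>}
[PSO] allowed = {<0 0 0> <0 0 1> <0 1 0> <0 1 1> <0 2 0> <0 2 1> <1 0 0> <1 0 1> <1 1 0> <1 1 1> <1 2 0> <1 2 1>}
target <1 2 0> ∈ {PSO}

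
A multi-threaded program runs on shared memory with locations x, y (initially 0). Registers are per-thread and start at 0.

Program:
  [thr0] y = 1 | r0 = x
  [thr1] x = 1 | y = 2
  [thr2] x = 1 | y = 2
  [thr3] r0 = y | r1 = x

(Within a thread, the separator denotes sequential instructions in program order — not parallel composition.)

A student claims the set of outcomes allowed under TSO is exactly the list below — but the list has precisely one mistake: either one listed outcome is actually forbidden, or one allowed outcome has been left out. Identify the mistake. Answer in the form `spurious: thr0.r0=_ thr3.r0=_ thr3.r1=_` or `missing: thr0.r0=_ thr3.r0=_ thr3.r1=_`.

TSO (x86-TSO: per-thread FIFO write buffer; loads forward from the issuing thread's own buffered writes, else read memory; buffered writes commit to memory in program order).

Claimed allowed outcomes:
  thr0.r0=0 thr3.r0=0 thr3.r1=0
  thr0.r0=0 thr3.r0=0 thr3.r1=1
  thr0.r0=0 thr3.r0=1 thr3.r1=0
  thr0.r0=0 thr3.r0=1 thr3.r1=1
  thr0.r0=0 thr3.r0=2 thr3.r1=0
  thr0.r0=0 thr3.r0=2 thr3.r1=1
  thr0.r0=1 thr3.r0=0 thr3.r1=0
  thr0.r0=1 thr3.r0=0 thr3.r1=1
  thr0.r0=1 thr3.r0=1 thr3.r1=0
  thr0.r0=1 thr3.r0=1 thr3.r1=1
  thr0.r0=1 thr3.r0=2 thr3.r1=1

outcome vector order: (thr0.r0,thr3.r0,thr3.r1)
TSO (10): 0/0/0; 0/0/1; 0/1/0; 0/1/1; 0/2/1; 1/0/0; 1/0/1; 1/1/0; 1/1/1; 1/2/1
claimed∖TSO = {0/2/0}

spurious: thr0.r0=0 thr3.r0=2 thr3.r1=0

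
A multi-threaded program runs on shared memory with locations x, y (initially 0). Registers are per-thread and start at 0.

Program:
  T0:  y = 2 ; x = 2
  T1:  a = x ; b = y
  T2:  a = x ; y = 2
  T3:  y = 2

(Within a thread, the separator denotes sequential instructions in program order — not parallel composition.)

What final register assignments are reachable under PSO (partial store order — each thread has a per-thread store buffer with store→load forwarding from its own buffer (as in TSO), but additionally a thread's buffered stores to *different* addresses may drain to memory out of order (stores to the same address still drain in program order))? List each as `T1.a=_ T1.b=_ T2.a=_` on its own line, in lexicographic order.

outcome vector order: (T1.a,T1.b,T2.a)
|PSO outcomes| = 8

T1.a=0 T1.b=0 T2.a=0
T1.a=0 T1.b=0 T2.a=2
T1.a=0 T1.b=2 T2.a=0
T1.a=0 T1.b=2 T2.a=2
T1.a=2 T1.b=0 T2.a=0
T1.a=2 T1.b=0 T2.a=2
T1.a=2 T1.b=2 T2.a=0
T1.a=2 T1.b=2 T2.a=2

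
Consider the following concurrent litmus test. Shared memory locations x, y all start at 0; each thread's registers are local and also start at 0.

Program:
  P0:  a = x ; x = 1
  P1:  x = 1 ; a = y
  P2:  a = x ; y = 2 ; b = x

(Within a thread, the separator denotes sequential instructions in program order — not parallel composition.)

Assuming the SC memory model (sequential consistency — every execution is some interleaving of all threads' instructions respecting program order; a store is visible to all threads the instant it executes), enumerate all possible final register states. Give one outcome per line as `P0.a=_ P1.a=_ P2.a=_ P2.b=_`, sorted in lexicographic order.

outcome vector order: (P0.a,P1.a,P2.a,P2.b)
|SC outcomes| = 10

P0.a=0 P1.a=0 P2.a=0 P2.b=1
P0.a=0 P1.a=0 P2.a=1 P2.b=1
P0.a=0 P1.a=2 P2.a=0 P2.b=0
P0.a=0 P1.a=2 P2.a=0 P2.b=1
P0.a=0 P1.a=2 P2.a=1 P2.b=1
P0.a=1 P1.a=0 P2.a=0 P2.b=1
P0.a=1 P1.a=0 P2.a=1 P2.b=1
P0.a=1 P1.a=2 P2.a=0 P2.b=0
P0.a=1 P1.a=2 P2.a=0 P2.b=1
P0.a=1 P1.a=2 P2.a=1 P2.b=1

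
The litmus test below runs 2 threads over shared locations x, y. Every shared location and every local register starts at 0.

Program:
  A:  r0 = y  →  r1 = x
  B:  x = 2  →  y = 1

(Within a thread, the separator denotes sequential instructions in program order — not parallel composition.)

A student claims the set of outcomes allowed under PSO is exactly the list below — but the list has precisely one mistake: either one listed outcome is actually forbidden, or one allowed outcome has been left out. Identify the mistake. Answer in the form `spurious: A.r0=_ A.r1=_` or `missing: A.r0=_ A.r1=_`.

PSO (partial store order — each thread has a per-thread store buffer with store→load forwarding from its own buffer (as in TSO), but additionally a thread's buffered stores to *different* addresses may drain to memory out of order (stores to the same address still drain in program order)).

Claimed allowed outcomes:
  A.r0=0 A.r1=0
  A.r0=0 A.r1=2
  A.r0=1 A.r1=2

outcome vector order: (A.r0,A.r1)
[PSO] allowed = {(0,0), (0,2), (1,0), (1,2)}
PSO∖claimed = {(1,0)}

missing: A.r0=1 A.r1=0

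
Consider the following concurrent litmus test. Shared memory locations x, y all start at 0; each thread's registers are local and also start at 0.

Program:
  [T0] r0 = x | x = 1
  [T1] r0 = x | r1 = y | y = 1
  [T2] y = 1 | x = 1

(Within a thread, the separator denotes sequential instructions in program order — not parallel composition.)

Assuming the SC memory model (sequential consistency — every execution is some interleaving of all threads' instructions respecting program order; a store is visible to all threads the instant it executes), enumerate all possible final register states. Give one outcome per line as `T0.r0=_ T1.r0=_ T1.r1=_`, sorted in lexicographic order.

outcome vector order: (T0.r0,T1.r0,T1.r1)
|SC outcomes| = 7

T0.r0=0 T1.r0=0 T1.r1=0
T0.r0=0 T1.r0=0 T1.r1=1
T0.r0=0 T1.r0=1 T1.r1=0
T0.r0=0 T1.r0=1 T1.r1=1
T0.r0=1 T1.r0=0 T1.r1=0
T0.r0=1 T1.r0=0 T1.r1=1
T0.r0=1 T1.r0=1 T1.r1=1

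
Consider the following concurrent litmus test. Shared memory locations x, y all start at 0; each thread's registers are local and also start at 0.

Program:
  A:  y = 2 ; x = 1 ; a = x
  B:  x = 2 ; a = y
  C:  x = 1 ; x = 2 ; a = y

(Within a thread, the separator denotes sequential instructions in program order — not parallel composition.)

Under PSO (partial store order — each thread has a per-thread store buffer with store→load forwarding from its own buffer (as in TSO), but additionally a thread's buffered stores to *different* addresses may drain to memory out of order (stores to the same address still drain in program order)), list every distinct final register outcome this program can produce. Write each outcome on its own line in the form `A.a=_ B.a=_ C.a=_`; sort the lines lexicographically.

A.a=1 B.a=0 C.a=0
A.a=1 B.a=0 C.a=2
A.a=1 B.a=2 C.a=0
A.a=1 B.a=2 C.a=2
A.a=2 B.a=0 C.a=0
A.a=2 B.a=0 C.a=2
A.a=2 B.a=2 C.a=0
A.a=2 B.a=2 C.a=2

outcome vector order: (A.a,B.a,C.a)
|PSO outcomes| = 8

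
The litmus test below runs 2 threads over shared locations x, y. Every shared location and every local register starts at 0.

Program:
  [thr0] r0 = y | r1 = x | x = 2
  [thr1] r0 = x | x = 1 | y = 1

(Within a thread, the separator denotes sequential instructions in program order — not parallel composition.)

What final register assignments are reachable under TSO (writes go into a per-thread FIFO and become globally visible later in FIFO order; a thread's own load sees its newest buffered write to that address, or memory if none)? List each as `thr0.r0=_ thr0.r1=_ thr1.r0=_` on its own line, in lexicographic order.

thr0.r0=0 thr0.r1=0 thr1.r0=0
thr0.r0=0 thr0.r1=0 thr1.r0=2
thr0.r0=0 thr0.r1=1 thr1.r0=0
thr0.r0=1 thr0.r1=1 thr1.r0=0

outcome vector order: (thr0.r0,thr0.r1,thr1.r0)
|TSO outcomes| = 4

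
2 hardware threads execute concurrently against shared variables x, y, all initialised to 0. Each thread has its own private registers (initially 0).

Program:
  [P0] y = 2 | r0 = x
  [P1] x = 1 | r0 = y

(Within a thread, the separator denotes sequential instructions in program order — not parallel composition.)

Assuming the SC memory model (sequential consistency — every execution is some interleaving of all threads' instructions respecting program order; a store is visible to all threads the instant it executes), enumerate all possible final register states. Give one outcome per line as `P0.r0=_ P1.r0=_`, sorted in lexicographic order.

outcome vector order: (P0.r0,P1.r0)
|SC outcomes| = 3

P0.r0=0 P1.r0=2
P0.r0=1 P1.r0=0
P0.r0=1 P1.r0=2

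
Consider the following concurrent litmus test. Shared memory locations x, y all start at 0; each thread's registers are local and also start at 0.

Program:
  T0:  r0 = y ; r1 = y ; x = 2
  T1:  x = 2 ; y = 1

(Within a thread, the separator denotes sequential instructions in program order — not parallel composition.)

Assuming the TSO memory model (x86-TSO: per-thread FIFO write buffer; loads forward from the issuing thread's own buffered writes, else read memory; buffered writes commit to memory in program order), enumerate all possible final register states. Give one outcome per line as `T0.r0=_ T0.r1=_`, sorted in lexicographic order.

T0.r0=0 T0.r1=0
T0.r0=0 T0.r1=1
T0.r0=1 T0.r1=1

outcome vector order: (T0.r0,T0.r1)
|TSO outcomes| = 3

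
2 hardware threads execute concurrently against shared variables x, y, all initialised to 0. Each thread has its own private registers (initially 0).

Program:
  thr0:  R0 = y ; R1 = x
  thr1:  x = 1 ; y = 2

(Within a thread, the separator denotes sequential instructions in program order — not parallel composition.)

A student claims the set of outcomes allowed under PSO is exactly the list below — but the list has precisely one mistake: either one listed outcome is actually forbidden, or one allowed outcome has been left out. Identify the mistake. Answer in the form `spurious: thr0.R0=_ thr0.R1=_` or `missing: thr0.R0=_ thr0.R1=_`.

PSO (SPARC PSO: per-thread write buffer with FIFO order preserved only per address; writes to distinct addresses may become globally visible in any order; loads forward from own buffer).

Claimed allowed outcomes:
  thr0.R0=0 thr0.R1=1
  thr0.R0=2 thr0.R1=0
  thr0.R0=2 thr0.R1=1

missing: thr0.R0=0 thr0.R1=0

outcome vector order: (thr0.R0,thr0.R1)
PSO: 4 outcomes — {<0 0>; <0 1>; <2 0>; <2 1>}
PSO∖claimed = {<0 0>}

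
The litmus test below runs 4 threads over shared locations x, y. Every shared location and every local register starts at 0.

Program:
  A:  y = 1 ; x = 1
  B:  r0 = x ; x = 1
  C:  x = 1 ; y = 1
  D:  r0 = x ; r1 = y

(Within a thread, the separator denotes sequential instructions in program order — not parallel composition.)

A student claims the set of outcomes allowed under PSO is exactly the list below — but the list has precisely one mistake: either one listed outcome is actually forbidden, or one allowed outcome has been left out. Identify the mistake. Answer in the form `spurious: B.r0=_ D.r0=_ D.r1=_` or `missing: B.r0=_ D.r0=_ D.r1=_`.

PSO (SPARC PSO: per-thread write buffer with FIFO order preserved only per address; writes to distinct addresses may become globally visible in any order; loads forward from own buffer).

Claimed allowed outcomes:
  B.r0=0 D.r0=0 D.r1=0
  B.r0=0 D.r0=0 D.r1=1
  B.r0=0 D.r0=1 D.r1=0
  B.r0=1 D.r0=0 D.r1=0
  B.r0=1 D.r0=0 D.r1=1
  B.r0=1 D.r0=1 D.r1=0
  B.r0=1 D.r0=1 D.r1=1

outcome vector order: (B.r0,D.r0,D.r1)
under PSO → <0 0 0> <0 0 1> <0 1 0> <0 1 1> <1 0 0> <1 0 1> <1 1 0> <1 1 1>
PSO∖claimed = {<0 1 1>}

missing: B.r0=0 D.r0=1 D.r1=1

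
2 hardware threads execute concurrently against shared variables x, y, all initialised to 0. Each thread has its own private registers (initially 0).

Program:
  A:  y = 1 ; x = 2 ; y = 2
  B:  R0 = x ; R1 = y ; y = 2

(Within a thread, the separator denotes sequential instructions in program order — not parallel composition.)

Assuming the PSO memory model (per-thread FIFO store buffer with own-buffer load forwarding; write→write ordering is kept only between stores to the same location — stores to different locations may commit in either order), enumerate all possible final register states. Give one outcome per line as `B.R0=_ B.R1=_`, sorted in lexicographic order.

B.R0=0 B.R1=0
B.R0=0 B.R1=1
B.R0=0 B.R1=2
B.R0=2 B.R1=0
B.R0=2 B.R1=1
B.R0=2 B.R1=2

outcome vector order: (B.R0,B.R1)
|PSO outcomes| = 6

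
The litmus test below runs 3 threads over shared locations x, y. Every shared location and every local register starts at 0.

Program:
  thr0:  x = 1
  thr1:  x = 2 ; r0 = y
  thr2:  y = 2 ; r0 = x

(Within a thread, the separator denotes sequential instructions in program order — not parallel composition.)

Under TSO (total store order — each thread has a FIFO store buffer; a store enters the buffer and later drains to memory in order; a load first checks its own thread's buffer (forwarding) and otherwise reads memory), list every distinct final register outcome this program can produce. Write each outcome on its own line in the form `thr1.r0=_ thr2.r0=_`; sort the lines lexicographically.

thr1.r0=0 thr2.r0=0
thr1.r0=0 thr2.r0=1
thr1.r0=0 thr2.r0=2
thr1.r0=2 thr2.r0=0
thr1.r0=2 thr2.r0=1
thr1.r0=2 thr2.r0=2

outcome vector order: (thr1.r0,thr2.r0)
|TSO outcomes| = 6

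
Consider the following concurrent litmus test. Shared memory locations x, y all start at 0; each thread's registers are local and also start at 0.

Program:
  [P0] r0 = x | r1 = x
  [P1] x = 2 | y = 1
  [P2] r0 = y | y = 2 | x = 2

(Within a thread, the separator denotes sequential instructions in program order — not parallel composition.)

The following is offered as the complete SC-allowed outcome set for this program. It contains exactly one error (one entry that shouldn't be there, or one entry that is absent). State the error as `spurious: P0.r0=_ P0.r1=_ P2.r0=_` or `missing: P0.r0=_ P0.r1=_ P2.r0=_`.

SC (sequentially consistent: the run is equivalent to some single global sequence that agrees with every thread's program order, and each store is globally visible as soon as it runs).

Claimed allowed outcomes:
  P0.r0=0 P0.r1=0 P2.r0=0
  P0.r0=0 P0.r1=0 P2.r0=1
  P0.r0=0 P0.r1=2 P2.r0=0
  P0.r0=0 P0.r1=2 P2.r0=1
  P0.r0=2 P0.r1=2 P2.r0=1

outcome vector order: (P0.r0,P0.r1,P2.r0)
under SC → (0,0,0) (0,0,1) (0,2,0) (0,2,1) (2,2,0) (2,2,1)
SC∖claimed = {(2,2,0)}

missing: P0.r0=2 P0.r1=2 P2.r0=0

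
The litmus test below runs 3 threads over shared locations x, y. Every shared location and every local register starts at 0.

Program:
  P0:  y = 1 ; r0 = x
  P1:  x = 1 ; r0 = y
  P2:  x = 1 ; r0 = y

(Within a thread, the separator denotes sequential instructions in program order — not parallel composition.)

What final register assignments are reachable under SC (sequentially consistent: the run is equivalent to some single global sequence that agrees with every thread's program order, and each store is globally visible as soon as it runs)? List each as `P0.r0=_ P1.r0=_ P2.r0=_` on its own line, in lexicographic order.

outcome vector order: (P0.r0,P1.r0,P2.r0)
|SC outcomes| = 5

P0.r0=0 P1.r0=1 P2.r0=1
P0.r0=1 P1.r0=0 P2.r0=0
P0.r0=1 P1.r0=0 P2.r0=1
P0.r0=1 P1.r0=1 P2.r0=0
P0.r0=1 P1.r0=1 P2.r0=1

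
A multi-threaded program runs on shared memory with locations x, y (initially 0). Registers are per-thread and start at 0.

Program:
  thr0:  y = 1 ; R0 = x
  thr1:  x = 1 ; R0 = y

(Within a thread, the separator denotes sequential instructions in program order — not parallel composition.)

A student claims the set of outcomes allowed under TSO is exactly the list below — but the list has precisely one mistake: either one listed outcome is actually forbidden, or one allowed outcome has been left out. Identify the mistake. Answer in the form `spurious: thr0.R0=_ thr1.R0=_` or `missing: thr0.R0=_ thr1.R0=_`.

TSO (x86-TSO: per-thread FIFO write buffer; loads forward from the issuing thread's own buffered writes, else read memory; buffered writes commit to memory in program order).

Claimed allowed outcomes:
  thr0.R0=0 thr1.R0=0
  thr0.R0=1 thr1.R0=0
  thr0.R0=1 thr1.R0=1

outcome vector order: (thr0.R0,thr1.R0)
under TSO → 00, 01, 10, 11
TSO∖claimed = {01}

missing: thr0.R0=0 thr1.R0=1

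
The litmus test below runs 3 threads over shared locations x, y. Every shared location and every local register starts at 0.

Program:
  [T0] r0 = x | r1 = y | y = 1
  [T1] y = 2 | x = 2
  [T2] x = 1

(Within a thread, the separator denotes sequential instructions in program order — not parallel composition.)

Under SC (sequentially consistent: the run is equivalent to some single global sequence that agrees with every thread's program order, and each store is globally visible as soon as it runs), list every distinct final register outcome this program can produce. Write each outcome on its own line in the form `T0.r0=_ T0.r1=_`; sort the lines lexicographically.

T0.r0=0 T0.r1=0
T0.r0=0 T0.r1=2
T0.r0=1 T0.r1=0
T0.r0=1 T0.r1=2
T0.r0=2 T0.r1=2

outcome vector order: (T0.r0,T0.r1)
|SC outcomes| = 5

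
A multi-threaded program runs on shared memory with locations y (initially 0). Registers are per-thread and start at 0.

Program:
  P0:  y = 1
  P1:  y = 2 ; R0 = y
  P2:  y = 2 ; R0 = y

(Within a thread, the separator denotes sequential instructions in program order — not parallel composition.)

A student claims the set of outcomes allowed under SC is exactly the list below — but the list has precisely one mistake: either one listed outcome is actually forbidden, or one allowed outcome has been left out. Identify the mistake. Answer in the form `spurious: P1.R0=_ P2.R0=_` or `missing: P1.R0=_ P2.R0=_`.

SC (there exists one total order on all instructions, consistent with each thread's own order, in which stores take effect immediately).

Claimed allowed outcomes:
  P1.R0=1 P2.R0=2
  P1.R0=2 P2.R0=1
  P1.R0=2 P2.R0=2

missing: P1.R0=1 P2.R0=1

outcome vector order: (P1.R0,P2.R0)
SC (4): 11; 12; 21; 22
SC∖claimed = {11}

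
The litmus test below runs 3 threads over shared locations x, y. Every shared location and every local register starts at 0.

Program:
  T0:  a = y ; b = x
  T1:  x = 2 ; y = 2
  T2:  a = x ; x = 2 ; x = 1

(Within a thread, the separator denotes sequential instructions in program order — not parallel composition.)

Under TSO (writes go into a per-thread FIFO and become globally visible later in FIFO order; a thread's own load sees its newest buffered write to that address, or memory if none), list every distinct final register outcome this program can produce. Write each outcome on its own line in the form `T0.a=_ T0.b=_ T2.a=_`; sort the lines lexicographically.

outcome vector order: (T0.a,T0.b,T2.a)
|TSO outcomes| = 10

T0.a=0 T0.b=0 T2.a=0
T0.a=0 T0.b=0 T2.a=2
T0.a=0 T0.b=1 T2.a=0
T0.a=0 T0.b=1 T2.a=2
T0.a=0 T0.b=2 T2.a=0
T0.a=0 T0.b=2 T2.a=2
T0.a=2 T0.b=1 T2.a=0
T0.a=2 T0.b=1 T2.a=2
T0.a=2 T0.b=2 T2.a=0
T0.a=2 T0.b=2 T2.a=2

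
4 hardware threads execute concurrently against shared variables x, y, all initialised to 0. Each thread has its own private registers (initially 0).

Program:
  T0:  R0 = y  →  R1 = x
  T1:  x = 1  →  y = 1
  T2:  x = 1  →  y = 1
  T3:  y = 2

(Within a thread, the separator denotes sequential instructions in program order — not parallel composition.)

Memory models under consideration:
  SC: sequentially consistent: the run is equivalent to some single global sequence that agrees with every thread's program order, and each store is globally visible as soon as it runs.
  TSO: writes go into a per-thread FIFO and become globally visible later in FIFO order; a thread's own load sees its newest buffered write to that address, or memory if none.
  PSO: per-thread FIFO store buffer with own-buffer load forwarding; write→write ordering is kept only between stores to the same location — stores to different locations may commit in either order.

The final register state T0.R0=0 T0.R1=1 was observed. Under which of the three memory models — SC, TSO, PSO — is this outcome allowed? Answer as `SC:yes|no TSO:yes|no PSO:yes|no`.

SC:yes TSO:yes PSO:yes

outcome vector order: (T0.R0,T0.R1)
[SC] allowed = {00 01 11 20 21}
[TSO] allowed = {00 01 11 20 21}
[PSO] allowed = {00 01 10 11 20 21}
target 01 ∈ {SC,TSO,PSO}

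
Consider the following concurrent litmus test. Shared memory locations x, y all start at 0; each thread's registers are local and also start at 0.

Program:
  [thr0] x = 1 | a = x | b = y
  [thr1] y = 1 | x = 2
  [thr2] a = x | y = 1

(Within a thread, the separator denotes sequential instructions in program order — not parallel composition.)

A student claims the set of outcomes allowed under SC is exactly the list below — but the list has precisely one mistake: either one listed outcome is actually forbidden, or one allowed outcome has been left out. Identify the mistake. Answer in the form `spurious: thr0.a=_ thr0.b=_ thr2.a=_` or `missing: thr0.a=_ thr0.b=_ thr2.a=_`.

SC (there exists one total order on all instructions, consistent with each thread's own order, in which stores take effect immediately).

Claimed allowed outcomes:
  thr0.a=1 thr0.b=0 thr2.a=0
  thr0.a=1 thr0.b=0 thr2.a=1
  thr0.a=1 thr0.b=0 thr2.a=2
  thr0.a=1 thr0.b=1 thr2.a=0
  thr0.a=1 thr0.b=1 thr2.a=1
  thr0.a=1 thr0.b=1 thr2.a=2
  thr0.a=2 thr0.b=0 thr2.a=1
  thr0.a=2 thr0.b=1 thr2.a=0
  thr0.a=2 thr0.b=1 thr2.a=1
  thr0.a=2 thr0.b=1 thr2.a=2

spurious: thr0.a=2 thr0.b=0 thr2.a=1

outcome vector order: (thr0.a,thr0.b,thr2.a)
SC: 9 outcomes — {<1 0 0> <1 0 1> <1 0 2> <1 1 0> <1 1 1> <1 1 2> <2 1 0> <2 1 1> <2 1 2>}
claimed∖SC = {<2 0 1>}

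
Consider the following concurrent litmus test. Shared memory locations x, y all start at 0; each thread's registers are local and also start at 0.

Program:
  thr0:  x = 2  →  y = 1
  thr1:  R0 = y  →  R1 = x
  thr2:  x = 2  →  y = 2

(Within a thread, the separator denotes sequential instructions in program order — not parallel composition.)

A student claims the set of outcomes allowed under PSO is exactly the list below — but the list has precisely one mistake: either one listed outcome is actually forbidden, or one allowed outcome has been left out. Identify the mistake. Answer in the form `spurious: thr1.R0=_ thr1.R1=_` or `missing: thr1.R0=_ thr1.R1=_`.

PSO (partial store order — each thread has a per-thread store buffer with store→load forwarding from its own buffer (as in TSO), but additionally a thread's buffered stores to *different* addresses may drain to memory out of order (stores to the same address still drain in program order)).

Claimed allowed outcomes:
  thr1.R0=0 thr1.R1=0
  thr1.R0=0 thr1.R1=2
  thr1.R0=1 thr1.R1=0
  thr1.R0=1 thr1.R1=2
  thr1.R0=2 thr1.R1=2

missing: thr1.R0=2 thr1.R1=0

outcome vector order: (thr1.R0,thr1.R1)
[PSO] allowed = {(0,0); (0,2); (1,0); (1,2); (2,0); (2,2)}
PSO∖claimed = {(2,0)}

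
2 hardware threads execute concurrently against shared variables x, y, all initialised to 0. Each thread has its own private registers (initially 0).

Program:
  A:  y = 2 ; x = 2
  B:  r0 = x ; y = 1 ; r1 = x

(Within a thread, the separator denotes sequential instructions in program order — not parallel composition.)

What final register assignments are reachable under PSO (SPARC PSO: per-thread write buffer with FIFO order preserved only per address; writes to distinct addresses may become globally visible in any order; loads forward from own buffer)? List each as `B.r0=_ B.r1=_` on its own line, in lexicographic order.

B.r0=0 B.r1=0
B.r0=0 B.r1=2
B.r0=2 B.r1=2

outcome vector order: (B.r0,B.r1)
|PSO outcomes| = 3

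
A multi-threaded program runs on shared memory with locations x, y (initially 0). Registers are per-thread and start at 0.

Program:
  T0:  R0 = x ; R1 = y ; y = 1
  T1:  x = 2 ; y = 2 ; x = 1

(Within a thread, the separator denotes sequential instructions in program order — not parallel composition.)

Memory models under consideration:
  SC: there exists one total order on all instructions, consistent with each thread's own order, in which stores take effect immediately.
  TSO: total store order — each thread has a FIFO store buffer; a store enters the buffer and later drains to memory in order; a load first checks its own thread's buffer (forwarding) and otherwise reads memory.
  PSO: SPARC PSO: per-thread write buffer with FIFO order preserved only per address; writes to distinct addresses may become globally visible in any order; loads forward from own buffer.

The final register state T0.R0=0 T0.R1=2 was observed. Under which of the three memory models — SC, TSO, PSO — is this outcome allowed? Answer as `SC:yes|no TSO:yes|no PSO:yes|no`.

SC:yes TSO:yes PSO:yes

outcome vector order: (T0.R0,T0.R1)
[SC] allowed = {00 02 12 20 22}
[TSO] allowed = {00 02 12 20 22}
[PSO] allowed = {00 02 10 12 20 22}
target 02 ∈ {SC,TSO,PSO}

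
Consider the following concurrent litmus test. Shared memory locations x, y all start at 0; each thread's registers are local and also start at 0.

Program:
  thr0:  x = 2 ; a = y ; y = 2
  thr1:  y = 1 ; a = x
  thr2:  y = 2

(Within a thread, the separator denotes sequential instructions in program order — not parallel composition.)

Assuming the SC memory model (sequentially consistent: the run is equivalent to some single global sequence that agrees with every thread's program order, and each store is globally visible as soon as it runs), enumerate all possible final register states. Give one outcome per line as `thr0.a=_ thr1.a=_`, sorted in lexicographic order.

outcome vector order: (thr0.a,thr1.a)
|SC outcomes| = 5

thr0.a=0 thr1.a=2
thr0.a=1 thr1.a=0
thr0.a=1 thr1.a=2
thr0.a=2 thr1.a=0
thr0.a=2 thr1.a=2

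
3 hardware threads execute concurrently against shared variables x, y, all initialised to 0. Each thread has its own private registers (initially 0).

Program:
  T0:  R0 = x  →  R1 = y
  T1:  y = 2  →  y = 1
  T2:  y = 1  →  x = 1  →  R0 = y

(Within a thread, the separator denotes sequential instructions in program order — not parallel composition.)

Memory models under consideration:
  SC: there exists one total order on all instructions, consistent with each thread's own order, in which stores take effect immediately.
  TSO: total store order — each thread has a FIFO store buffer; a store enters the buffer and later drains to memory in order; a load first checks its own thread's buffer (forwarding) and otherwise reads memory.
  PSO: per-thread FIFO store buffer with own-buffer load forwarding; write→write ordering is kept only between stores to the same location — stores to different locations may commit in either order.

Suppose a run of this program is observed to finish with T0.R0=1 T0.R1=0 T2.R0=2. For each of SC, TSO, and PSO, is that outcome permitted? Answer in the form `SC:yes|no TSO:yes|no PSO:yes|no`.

SC:no TSO:no PSO:yes

outcome vector order: (T0.R0,T0.R1,T2.R0)
[SC] allowed = {<0 0 1>; <0 0 2>; <0 1 1>; <0 1 2>; <0 2 1>; <0 2 2>; <1 1 1>; <1 1 2>; <1 2 1>; <1 2 2>}
[TSO] allowed = {<0 0 1>; <0 0 2>; <0 1 1>; <0 1 2>; <0 2 1>; <0 2 2>; <1 1 1>; <1 1 2>; <1 2 1>; <1 2 2>}
[PSO] allowed = {<0 0 1>; <0 0 2>; <0 1 1>; <0 1 2>; <0 2 1>; <0 2 2>; <1 0 1>; <1 0 2>; <1 1 1>; <1 1 2>; <1 2 1>; <1 2 2>}
target <1 0 2> ∈ {PSO}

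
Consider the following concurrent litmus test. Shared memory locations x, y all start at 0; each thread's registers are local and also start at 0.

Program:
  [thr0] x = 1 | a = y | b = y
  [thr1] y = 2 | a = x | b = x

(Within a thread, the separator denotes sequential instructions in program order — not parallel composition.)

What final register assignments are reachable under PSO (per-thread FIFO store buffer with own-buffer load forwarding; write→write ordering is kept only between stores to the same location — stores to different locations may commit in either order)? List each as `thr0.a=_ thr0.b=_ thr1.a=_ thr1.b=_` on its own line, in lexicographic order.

thr0.a=0 thr0.b=0 thr1.a=0 thr1.b=0
thr0.a=0 thr0.b=0 thr1.a=0 thr1.b=1
thr0.a=0 thr0.b=0 thr1.a=1 thr1.b=1
thr0.a=0 thr0.b=2 thr1.a=0 thr1.b=0
thr0.a=0 thr0.b=2 thr1.a=0 thr1.b=1
thr0.a=0 thr0.b=2 thr1.a=1 thr1.b=1
thr0.a=2 thr0.b=2 thr1.a=0 thr1.b=0
thr0.a=2 thr0.b=2 thr1.a=0 thr1.b=1
thr0.a=2 thr0.b=2 thr1.a=1 thr1.b=1

outcome vector order: (thr0.a,thr0.b,thr1.a,thr1.b)
|PSO outcomes| = 9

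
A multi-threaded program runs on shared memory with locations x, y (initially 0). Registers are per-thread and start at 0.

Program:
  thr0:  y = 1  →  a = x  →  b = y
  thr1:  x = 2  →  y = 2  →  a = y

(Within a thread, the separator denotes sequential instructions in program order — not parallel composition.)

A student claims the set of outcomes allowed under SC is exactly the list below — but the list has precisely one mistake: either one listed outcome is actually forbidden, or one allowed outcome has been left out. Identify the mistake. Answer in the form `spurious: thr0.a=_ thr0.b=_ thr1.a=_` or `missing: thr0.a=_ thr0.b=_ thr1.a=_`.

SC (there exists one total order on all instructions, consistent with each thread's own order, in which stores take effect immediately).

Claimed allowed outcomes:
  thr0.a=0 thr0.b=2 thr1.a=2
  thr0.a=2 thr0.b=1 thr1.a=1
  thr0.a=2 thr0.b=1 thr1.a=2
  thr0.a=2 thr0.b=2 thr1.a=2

missing: thr0.a=0 thr0.b=1 thr1.a=2

outcome vector order: (thr0.a,thr0.b,thr1.a)
SC (5): (0,1,2); (0,2,2); (2,1,1); (2,1,2); (2,2,2)
SC∖claimed = {(0,1,2)}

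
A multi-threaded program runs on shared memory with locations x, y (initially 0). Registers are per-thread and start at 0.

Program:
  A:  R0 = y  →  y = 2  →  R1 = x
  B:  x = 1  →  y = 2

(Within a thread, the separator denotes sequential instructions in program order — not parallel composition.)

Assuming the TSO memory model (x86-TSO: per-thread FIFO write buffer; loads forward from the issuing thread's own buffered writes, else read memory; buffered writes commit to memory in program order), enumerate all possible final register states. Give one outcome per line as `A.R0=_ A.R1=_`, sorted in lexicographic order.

A.R0=0 A.R1=0
A.R0=0 A.R1=1
A.R0=2 A.R1=1

outcome vector order: (A.R0,A.R1)
|TSO outcomes| = 3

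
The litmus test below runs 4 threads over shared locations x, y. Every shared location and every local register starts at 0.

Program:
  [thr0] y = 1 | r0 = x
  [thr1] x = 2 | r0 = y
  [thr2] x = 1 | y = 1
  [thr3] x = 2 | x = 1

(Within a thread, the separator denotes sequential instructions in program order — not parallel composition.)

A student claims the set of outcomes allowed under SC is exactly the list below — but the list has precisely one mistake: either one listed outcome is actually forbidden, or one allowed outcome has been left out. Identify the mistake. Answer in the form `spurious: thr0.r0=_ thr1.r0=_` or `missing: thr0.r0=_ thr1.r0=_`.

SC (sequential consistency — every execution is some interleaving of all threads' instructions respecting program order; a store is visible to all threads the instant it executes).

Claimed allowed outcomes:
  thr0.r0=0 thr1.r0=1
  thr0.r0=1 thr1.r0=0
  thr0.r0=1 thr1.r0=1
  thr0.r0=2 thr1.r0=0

missing: thr0.r0=2 thr1.r0=1

outcome vector order: (thr0.r0,thr1.r0)
under SC → 0/1 1/0 1/1 2/0 2/1
SC∖claimed = {2/1}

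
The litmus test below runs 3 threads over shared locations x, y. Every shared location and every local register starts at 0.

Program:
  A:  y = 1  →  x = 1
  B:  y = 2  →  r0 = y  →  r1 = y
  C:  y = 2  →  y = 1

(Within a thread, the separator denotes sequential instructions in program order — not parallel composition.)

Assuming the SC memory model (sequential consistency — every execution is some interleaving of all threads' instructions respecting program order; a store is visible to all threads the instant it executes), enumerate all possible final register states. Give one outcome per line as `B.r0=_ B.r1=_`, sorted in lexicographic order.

B.r0=1 B.r1=1
B.r0=1 B.r1=2
B.r0=2 B.r1=1
B.r0=2 B.r1=2

outcome vector order: (B.r0,B.r1)
|SC outcomes| = 4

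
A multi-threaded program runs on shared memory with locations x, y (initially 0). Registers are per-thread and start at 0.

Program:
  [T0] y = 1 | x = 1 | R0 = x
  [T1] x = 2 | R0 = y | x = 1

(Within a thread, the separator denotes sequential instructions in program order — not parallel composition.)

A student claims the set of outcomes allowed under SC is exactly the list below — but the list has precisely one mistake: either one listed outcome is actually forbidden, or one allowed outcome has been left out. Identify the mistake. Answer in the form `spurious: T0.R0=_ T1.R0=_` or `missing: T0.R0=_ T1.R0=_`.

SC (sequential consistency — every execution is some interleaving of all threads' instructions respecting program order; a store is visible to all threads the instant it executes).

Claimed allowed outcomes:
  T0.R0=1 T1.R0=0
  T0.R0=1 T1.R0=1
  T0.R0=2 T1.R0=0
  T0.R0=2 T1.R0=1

spurious: T0.R0=2 T1.R0=0

outcome vector order: (T0.R0,T1.R0)
SC (3): 1/0 1/1 2/1
claimed∖SC = {2/0}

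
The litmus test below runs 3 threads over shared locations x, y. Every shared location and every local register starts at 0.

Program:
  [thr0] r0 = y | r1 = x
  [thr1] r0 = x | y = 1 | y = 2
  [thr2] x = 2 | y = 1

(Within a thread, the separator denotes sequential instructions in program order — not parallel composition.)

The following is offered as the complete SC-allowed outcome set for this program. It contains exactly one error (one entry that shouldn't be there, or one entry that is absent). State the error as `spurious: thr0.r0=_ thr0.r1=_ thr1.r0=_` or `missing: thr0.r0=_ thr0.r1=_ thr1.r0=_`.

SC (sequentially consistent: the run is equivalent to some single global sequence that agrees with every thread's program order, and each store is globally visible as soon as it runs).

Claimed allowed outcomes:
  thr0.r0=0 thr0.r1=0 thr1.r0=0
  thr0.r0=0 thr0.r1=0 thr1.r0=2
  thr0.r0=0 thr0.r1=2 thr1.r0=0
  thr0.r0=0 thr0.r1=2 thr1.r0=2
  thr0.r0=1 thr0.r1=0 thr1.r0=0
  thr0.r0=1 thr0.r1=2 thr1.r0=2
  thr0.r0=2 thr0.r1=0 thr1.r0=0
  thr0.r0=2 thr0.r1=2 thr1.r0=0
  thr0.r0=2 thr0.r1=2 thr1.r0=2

missing: thr0.r0=1 thr0.r1=2 thr1.r0=0

outcome vector order: (thr0.r0,thr0.r1,thr1.r0)
SC: 10 outcomes — {<0 0 0>; <0 0 2>; <0 2 0>; <0 2 2>; <1 0 0>; <1 2 0>; <1 2 2>; <2 0 0>; <2 2 0>; <2 2 2>}
SC∖claimed = {<1 2 0>}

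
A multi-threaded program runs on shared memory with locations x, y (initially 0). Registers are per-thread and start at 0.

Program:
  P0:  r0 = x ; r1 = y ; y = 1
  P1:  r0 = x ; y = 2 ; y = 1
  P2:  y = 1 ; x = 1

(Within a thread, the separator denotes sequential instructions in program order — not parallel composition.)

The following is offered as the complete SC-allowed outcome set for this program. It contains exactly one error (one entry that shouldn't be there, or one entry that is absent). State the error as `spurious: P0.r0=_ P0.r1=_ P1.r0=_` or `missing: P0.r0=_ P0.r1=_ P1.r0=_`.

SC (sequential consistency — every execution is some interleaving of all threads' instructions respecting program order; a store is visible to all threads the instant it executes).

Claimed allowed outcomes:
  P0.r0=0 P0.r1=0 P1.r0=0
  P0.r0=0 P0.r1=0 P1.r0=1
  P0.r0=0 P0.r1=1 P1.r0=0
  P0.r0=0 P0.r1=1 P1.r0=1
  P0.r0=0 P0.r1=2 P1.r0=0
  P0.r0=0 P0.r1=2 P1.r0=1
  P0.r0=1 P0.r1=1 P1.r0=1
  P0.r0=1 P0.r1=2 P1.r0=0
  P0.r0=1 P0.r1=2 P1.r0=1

missing: P0.r0=1 P0.r1=1 P1.r0=0

outcome vector order: (P0.r0,P0.r1,P1.r0)
SC (10): <0 0 0>; <0 0 1>; <0 1 0>; <0 1 1>; <0 2 0>; <0 2 1>; <1 1 0>; <1 1 1>; <1 2 0>; <1 2 1>
SC∖claimed = {<1 1 0>}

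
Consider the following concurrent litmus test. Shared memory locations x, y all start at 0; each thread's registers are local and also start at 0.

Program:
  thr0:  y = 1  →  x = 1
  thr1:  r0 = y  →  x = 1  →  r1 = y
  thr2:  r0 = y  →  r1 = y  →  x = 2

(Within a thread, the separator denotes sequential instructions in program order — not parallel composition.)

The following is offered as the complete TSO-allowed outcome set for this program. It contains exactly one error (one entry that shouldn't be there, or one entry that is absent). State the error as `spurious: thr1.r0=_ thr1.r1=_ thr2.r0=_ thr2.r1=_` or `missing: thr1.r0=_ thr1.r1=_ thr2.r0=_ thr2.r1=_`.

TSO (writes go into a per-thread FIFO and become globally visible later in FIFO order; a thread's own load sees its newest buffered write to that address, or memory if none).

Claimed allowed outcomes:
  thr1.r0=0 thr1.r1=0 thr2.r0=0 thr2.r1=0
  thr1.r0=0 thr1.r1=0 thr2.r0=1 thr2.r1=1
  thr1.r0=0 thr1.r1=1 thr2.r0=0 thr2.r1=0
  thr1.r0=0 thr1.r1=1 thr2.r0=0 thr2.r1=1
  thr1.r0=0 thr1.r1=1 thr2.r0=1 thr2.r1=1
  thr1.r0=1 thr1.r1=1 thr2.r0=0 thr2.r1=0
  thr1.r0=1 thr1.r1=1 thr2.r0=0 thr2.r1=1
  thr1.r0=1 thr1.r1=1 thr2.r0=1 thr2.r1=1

missing: thr1.r0=0 thr1.r1=0 thr2.r0=0 thr2.r1=1

outcome vector order: (thr1.r0,thr1.r1,thr2.r0,thr2.r1)
TSO: 9 outcomes — {0/0/0/0; 0/0/0/1; 0/0/1/1; 0/1/0/0; 0/1/0/1; 0/1/1/1; 1/1/0/0; 1/1/0/1; 1/1/1/1}
TSO∖claimed = {0/0/0/1}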